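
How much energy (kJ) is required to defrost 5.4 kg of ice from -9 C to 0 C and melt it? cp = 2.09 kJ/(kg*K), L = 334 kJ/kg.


Sensible heat = cp * dT = 2.09 * 9 = 18.81 kJ/kg
Total per kg = 18.81 + 334 = 352.81 kJ/kg
Q = m * total = 5.4 * 352.81
Q = 1905.2 kJ

1905.2


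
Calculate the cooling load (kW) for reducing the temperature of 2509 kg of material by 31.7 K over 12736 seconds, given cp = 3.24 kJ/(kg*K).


Q = m * cp * dT / t
Q = 2509 * 3.24 * 31.7 / 12736
Q = 20.234 kW

20.234


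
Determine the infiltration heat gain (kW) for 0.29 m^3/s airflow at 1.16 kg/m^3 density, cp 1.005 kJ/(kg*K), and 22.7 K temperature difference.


Q = V_dot * rho * cp * dT
Q = 0.29 * 1.16 * 1.005 * 22.7
Q = 7.674 kW

7.674


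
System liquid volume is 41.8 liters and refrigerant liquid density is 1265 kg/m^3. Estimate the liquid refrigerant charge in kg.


Charge = V * rho / 1000
Charge = 41.8 * 1265 / 1000
Charge = 52.88 kg

52.88


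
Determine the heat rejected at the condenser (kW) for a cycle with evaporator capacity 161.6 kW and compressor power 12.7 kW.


Q_cond = Q_evap + W
Q_cond = 161.6 + 12.7
Q_cond = 174.3 kW

174.3


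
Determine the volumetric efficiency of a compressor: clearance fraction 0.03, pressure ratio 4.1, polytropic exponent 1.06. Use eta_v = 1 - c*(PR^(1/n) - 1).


PR^(1/n) = 4.1^(1/1.06) = 3.78527972
eta_v = 1 - 0.03 * (3.78527972 - 1)
eta_v = 0.9164

0.9164


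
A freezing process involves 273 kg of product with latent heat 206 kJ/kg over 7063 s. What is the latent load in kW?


Q_lat = m * h_fg / t
Q_lat = 273 * 206 / 7063
Q_lat = 7.96 kW

7.96


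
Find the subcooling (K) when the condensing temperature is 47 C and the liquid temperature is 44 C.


Subcooling = T_cond - T_liquid
Subcooling = 47 - 44
Subcooling = 3 K

3


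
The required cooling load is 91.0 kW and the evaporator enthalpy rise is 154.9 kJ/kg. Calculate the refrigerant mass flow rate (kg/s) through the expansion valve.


m_dot = Q / dh
m_dot = 91.0 / 154.9
m_dot = 0.5875 kg/s

0.5875


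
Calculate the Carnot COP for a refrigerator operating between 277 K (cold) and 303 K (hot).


dT = 303 - 277 = 26 K
COP_carnot = T_cold / dT = 277 / 26
COP_carnot = 10.654

10.654


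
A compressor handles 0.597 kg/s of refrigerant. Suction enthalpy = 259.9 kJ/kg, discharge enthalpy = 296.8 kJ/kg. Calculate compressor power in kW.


dh = 296.8 - 259.9 = 36.9 kJ/kg
W = m_dot * dh = 0.597 * 36.9 = 22.03 kW

22.03


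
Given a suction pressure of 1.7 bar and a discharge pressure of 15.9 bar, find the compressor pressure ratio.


PR = P_high / P_low
PR = 15.9 / 1.7
PR = 9.353

9.353


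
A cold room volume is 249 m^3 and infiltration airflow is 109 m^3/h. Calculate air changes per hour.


ACH = flow / volume
ACH = 109 / 249
ACH = 0.438

0.438


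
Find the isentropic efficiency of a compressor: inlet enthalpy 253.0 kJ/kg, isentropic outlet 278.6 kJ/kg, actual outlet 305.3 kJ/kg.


dh_ideal = 278.6 - 253.0 = 25.6 kJ/kg
dh_actual = 305.3 - 253.0 = 52.3 kJ/kg
eta_s = dh_ideal / dh_actual = 25.6 / 52.3
eta_s = 0.4895

0.4895


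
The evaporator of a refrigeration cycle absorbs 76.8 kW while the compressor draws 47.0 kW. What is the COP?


COP = Q_evap / W
COP = 76.8 / 47.0
COP = 1.634

1.634


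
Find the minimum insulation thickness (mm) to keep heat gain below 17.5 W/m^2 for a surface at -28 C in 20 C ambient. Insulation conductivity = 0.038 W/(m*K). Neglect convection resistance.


dT = 20 - (-28) = 48 K
thickness = k * dT / q_max * 1000
thickness = 0.038 * 48 / 17.5 * 1000
thickness = 104.2 mm

104.2


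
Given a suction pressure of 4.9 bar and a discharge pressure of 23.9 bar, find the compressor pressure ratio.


PR = P_high / P_low
PR = 23.9 / 4.9
PR = 4.878

4.878


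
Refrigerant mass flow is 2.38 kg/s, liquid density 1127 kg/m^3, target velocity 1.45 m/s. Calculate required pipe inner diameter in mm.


A = m_dot / (rho * v) = 2.38 / (1127 * 1.45) = 0.00145641465 m^2
d = sqrt(4*A/pi) * 1000
d = 43.1 mm

43.1


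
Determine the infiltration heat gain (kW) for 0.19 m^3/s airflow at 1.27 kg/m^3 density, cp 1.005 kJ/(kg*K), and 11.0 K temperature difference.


Q = V_dot * rho * cp * dT
Q = 0.19 * 1.27 * 1.005 * 11.0
Q = 2.668 kW

2.668


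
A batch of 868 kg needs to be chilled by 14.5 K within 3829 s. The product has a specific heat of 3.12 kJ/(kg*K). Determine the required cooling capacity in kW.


Q = m * cp * dT / t
Q = 868 * 3.12 * 14.5 / 3829
Q = 10.256 kW

10.256


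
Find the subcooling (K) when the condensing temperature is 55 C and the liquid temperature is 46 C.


Subcooling = T_cond - T_liquid
Subcooling = 55 - 46
Subcooling = 9 K

9


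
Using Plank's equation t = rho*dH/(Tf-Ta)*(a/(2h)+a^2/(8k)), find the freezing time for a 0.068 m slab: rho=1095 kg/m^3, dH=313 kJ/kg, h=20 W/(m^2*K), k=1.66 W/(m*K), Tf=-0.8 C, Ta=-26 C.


dT = -0.8 - (-26) = 25.2 K
term1 = a/(2h) = 0.068/(2*20) = 0.0017
term2 = a^2/(8k) = 0.068^2/(8*1.66) = 0.0003481927711
t = rho*dH*1000/dT * (term1 + term2)
t = 1095*313*1000/25.2 * (0.0017 + 0.0003481927711)
t = 27857 s

27857


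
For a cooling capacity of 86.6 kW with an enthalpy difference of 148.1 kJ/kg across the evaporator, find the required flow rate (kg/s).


m_dot = Q / dh
m_dot = 86.6 / 148.1
m_dot = 0.5847 kg/s

0.5847


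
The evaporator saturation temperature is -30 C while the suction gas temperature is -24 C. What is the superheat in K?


Superheat = T_suction - T_evap
Superheat = -24 - (-30)
Superheat = 6 K

6


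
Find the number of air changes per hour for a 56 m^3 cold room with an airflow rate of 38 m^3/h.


ACH = flow / volume
ACH = 38 / 56
ACH = 0.679

0.679


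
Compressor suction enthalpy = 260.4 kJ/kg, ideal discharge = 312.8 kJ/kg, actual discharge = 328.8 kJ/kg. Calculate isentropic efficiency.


dh_ideal = 312.8 - 260.4 = 52.4 kJ/kg
dh_actual = 328.8 - 260.4 = 68.4 kJ/kg
eta_s = dh_ideal / dh_actual = 52.4 / 68.4
eta_s = 0.7661

0.7661


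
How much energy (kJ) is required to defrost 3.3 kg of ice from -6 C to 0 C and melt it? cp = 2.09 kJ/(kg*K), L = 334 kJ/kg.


Sensible heat = cp * dT = 2.09 * 6 = 12.54 kJ/kg
Total per kg = 12.54 + 334 = 346.54 kJ/kg
Q = m * total = 3.3 * 346.54
Q = 1143.6 kJ

1143.6


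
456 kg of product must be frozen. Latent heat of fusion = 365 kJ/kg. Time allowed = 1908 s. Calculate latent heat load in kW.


Q_lat = m * h_fg / t
Q_lat = 456 * 365 / 1908
Q_lat = 87.23 kW

87.23


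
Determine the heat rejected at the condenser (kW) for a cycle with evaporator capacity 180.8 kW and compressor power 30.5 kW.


Q_cond = Q_evap + W
Q_cond = 180.8 + 30.5
Q_cond = 211.3 kW

211.3


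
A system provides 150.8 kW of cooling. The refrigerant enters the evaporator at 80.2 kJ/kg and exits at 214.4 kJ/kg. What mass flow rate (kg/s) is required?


dh = 214.4 - 80.2 = 134.2 kJ/kg
m_dot = Q / dh = 150.8 / 134.2 = 1.1237 kg/s

1.1237


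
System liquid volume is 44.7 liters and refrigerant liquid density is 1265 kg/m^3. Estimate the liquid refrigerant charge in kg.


Charge = V * rho / 1000
Charge = 44.7 * 1265 / 1000
Charge = 56.55 kg

56.55


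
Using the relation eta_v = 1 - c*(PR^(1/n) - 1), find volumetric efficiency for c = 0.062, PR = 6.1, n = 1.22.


PR^(1/n) = 6.1^(1/1.22) = 4.40263802
eta_v = 1 - 0.062 * (4.40263802 - 1)
eta_v = 0.789

0.789


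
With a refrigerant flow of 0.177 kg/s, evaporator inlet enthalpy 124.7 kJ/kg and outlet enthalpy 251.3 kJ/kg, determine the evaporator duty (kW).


dh = 251.3 - 124.7 = 126.6 kJ/kg
Q_evap = m_dot * dh = 0.177 * 126.6
Q_evap = 22.41 kW

22.41


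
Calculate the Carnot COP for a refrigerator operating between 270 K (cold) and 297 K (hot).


dT = 297 - 270 = 27 K
COP_carnot = T_cold / dT = 270 / 27
COP_carnot = 10.0

10.0


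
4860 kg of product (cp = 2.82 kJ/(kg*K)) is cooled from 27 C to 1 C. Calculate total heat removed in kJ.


dT = 27 - (1) = 26 K
Q = m * cp * dT = 4860 * 2.82 * 26
Q = 356335 kJ

356335


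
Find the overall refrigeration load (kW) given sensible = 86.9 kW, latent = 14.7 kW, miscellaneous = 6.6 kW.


Q_total = Q_s + Q_l + Q_misc
Q_total = 86.9 + 14.7 + 6.6
Q_total = 108.2 kW

108.2


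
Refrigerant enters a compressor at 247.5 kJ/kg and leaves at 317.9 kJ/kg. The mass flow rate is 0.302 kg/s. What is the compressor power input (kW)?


dh = 317.9 - 247.5 = 70.4 kJ/kg
W = m_dot * dh = 0.302 * 70.4 = 21.26 kW

21.26


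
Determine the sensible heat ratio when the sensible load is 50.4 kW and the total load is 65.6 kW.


SHR = Q_sensible / Q_total
SHR = 50.4 / 65.6
SHR = 0.768

0.768


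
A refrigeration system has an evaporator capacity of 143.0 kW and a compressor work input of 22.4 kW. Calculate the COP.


COP = Q_evap / W
COP = 143.0 / 22.4
COP = 6.384

6.384


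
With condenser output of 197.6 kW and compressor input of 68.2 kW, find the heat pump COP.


COP_hp = Q_cond / W
COP_hp = 197.6 / 68.2
COP_hp = 2.897

2.897


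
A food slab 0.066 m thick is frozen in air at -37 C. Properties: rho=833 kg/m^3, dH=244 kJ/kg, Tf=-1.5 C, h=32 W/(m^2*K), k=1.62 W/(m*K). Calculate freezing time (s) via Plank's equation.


dT = -1.5 - (-37) = 35.5 K
term1 = a/(2h) = 0.066/(2*32) = 0.00103125
term2 = a^2/(8k) = 0.066^2/(8*1.62) = 0.0003361111111
t = rho*dH*1000/dT * (term1 + term2)
t = 833*244*1000/35.5 * (0.00103125 + 0.0003361111111)
t = 7829 s

7829


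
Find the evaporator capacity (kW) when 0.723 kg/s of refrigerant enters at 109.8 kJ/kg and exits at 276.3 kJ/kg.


dh = 276.3 - 109.8 = 166.5 kJ/kg
Q_evap = m_dot * dh = 0.723 * 166.5
Q_evap = 120.38 kW

120.38


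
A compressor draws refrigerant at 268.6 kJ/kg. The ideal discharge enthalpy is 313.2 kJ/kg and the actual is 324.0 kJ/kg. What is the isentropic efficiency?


dh_ideal = 313.2 - 268.6 = 44.6 kJ/kg
dh_actual = 324.0 - 268.6 = 55.4 kJ/kg
eta_s = dh_ideal / dh_actual = 44.6 / 55.4
eta_s = 0.8051

0.8051


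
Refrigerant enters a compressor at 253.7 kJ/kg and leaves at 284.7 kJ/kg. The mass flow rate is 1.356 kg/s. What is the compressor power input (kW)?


dh = 284.7 - 253.7 = 31.0 kJ/kg
W = m_dot * dh = 1.356 * 31.0 = 42.04 kW

42.04


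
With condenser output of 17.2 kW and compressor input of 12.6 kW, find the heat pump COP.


COP_hp = Q_cond / W
COP_hp = 17.2 / 12.6
COP_hp = 1.365

1.365


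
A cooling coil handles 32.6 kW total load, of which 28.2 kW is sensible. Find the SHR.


SHR = Q_sensible / Q_total
SHR = 28.2 / 32.6
SHR = 0.865

0.865


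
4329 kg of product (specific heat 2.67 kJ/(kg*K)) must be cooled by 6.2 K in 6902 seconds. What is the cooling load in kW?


Q = m * cp * dT / t
Q = 4329 * 2.67 * 6.2 / 6902
Q = 10.383 kW

10.383


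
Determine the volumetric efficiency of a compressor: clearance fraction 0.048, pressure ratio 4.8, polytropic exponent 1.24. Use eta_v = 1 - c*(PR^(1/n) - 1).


PR^(1/n) = 4.8^(1/1.24) = 3.54313822
eta_v = 1 - 0.048 * (3.54313822 - 1)
eta_v = 0.8779

0.8779


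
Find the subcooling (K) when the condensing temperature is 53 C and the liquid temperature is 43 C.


Subcooling = T_cond - T_liquid
Subcooling = 53 - 43
Subcooling = 10 K

10


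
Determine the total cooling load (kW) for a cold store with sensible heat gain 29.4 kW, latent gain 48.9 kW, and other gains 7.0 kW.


Q_total = Q_s + Q_l + Q_misc
Q_total = 29.4 + 48.9 + 7.0
Q_total = 85.3 kW

85.3


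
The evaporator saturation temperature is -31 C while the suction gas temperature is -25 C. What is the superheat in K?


Superheat = T_suction - T_evap
Superheat = -25 - (-31)
Superheat = 6 K

6


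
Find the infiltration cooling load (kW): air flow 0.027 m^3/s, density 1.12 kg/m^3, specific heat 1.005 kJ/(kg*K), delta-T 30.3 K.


Q = V_dot * rho * cp * dT
Q = 0.027 * 1.12 * 1.005 * 30.3
Q = 0.921 kW

0.921


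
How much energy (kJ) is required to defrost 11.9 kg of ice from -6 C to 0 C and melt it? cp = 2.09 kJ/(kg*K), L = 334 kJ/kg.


Sensible heat = cp * dT = 2.09 * 6 = 12.54 kJ/kg
Total per kg = 12.54 + 334 = 346.54 kJ/kg
Q = m * total = 11.9 * 346.54
Q = 4123.8 kJ

4123.8


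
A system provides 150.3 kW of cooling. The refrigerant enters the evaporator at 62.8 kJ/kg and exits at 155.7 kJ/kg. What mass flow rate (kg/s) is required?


dh = 155.7 - 62.8 = 92.9 kJ/kg
m_dot = Q / dh = 150.3 / 92.9 = 1.6179 kg/s

1.6179


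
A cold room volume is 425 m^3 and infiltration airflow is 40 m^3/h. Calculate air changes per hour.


ACH = flow / volume
ACH = 40 / 425
ACH = 0.094

0.094


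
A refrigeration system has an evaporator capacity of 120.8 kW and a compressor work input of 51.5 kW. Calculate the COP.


COP = Q_evap / W
COP = 120.8 / 51.5
COP = 2.346

2.346


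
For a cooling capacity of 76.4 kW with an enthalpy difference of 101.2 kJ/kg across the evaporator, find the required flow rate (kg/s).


m_dot = Q / dh
m_dot = 76.4 / 101.2
m_dot = 0.7549 kg/s

0.7549


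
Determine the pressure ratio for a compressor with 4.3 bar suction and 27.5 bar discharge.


PR = P_high / P_low
PR = 27.5 / 4.3
PR = 6.395

6.395


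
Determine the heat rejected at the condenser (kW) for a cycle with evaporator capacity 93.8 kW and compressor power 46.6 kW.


Q_cond = Q_evap + W
Q_cond = 93.8 + 46.6
Q_cond = 140.4 kW

140.4


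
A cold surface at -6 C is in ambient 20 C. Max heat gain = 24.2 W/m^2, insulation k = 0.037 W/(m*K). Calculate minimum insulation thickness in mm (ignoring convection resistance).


dT = 20 - (-6) = 26 K
thickness = k * dT / q_max * 1000
thickness = 0.037 * 26 / 24.2 * 1000
thickness = 39.8 mm

39.8


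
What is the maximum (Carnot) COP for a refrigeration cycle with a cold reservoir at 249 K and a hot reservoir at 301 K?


dT = 301 - 249 = 52 K
COP_carnot = T_cold / dT = 249 / 52
COP_carnot = 4.788

4.788


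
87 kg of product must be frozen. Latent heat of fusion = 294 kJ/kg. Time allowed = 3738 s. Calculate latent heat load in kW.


Q_lat = m * h_fg / t
Q_lat = 87 * 294 / 3738
Q_lat = 6.84 kW

6.84


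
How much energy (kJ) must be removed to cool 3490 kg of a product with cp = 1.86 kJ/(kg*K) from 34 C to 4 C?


dT = 34 - (4) = 30 K
Q = m * cp * dT = 3490 * 1.86 * 30
Q = 194742 kJ

194742


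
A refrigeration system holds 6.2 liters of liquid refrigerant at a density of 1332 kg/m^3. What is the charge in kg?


Charge = V * rho / 1000
Charge = 6.2 * 1332 / 1000
Charge = 8.26 kg

8.26


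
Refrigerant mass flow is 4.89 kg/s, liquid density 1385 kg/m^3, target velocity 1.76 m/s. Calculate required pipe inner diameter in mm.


A = m_dot / (rho * v) = 4.89 / (1385 * 1.76) = 0.002006071546 m^2
d = sqrt(4*A/pi) * 1000
d = 50.5 mm

50.5


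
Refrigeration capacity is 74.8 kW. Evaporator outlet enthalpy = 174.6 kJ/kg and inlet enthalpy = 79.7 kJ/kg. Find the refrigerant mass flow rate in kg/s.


dh = 174.6 - 79.7 = 94.9 kJ/kg
m_dot = Q / dh = 74.8 / 94.9 = 0.7882 kg/s

0.7882


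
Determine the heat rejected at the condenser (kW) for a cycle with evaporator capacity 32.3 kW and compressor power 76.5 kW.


Q_cond = Q_evap + W
Q_cond = 32.3 + 76.5
Q_cond = 108.8 kW

108.8


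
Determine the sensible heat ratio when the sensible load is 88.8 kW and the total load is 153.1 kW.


SHR = Q_sensible / Q_total
SHR = 88.8 / 153.1
SHR = 0.58

0.58


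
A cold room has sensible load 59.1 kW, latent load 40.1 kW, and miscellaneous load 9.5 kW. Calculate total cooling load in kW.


Q_total = Q_s + Q_l + Q_misc
Q_total = 59.1 + 40.1 + 9.5
Q_total = 108.7 kW

108.7


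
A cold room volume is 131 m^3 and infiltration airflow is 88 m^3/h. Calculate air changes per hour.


ACH = flow / volume
ACH = 88 / 131
ACH = 0.672

0.672


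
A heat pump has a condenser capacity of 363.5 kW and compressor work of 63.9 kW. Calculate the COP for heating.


COP_hp = Q_cond / W
COP_hp = 363.5 / 63.9
COP_hp = 5.689

5.689


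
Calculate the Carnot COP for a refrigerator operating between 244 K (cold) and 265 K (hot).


dT = 265 - 244 = 21 K
COP_carnot = T_cold / dT = 244 / 21
COP_carnot = 11.619

11.619


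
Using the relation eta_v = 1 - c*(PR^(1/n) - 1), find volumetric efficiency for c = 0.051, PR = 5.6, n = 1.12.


PR^(1/n) = 5.6^(1/1.12) = 4.65612921
eta_v = 1 - 0.051 * (4.65612921 - 1)
eta_v = 0.8135

0.8135


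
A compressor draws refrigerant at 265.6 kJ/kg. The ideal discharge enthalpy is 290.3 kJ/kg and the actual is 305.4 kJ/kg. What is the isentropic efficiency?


dh_ideal = 290.3 - 265.6 = 24.7 kJ/kg
dh_actual = 305.4 - 265.6 = 39.8 kJ/kg
eta_s = dh_ideal / dh_actual = 24.7 / 39.8
eta_s = 0.6206

0.6206


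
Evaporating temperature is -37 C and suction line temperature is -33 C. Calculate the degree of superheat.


Superheat = T_suction - T_evap
Superheat = -33 - (-37)
Superheat = 4 K

4


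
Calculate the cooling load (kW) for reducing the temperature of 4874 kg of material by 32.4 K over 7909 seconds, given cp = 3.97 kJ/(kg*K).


Q = m * cp * dT / t
Q = 4874 * 3.97 * 32.4 / 7909
Q = 79.268 kW

79.268


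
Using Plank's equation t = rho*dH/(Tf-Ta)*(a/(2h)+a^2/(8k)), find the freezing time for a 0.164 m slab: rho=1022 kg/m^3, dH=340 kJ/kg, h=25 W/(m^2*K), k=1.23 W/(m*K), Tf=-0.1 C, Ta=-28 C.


dT = -0.1 - (-28) = 27.9 K
term1 = a/(2h) = 0.164/(2*25) = 0.00328
term2 = a^2/(8k) = 0.164^2/(8*1.23) = 0.002733333333
t = rho*dH*1000/dT * (term1 + term2)
t = 1022*340*1000/27.9 * (0.00328 + 0.002733333333)
t = 74893 s

74893


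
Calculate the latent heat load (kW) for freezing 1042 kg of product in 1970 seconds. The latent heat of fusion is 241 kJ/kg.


Q_lat = m * h_fg / t
Q_lat = 1042 * 241 / 1970
Q_lat = 127.47 kW

127.47


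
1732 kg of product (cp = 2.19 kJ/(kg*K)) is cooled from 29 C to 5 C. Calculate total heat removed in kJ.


dT = 29 - (5) = 24 K
Q = m * cp * dT = 1732 * 2.19 * 24
Q = 91034 kJ

91034


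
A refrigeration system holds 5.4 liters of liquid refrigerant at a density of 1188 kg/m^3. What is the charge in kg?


Charge = V * rho / 1000
Charge = 5.4 * 1188 / 1000
Charge = 6.42 kg

6.42


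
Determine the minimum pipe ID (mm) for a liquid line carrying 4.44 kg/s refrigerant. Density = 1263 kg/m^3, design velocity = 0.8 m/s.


A = m_dot / (rho * v) = 4.44 / (1263 * 0.8) = 0.004394299287 m^2
d = sqrt(4*A/pi) * 1000
d = 74.8 mm

74.8


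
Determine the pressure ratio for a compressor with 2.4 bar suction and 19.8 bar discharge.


PR = P_high / P_low
PR = 19.8 / 2.4
PR = 8.25

8.25


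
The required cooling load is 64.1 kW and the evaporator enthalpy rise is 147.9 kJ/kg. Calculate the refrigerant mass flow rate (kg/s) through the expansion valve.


m_dot = Q / dh
m_dot = 64.1 / 147.9
m_dot = 0.4334 kg/s

0.4334


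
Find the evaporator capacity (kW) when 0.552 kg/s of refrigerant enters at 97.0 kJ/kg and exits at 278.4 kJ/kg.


dh = 278.4 - 97.0 = 181.4 kJ/kg
Q_evap = m_dot * dh = 0.552 * 181.4
Q_evap = 100.13 kW

100.13


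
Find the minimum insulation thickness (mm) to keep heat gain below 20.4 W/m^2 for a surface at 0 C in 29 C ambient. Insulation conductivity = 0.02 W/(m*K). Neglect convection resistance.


dT = 29 - (0) = 29 K
thickness = k * dT / q_max * 1000
thickness = 0.02 * 29 / 20.4 * 1000
thickness = 28.4 mm

28.4


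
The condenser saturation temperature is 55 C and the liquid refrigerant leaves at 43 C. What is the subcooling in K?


Subcooling = T_cond - T_liquid
Subcooling = 55 - 43
Subcooling = 12 K

12


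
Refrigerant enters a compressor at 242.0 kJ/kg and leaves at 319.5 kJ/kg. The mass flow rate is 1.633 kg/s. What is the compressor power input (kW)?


dh = 319.5 - 242.0 = 77.5 kJ/kg
W = m_dot * dh = 1.633 * 77.5 = 126.56 kW

126.56


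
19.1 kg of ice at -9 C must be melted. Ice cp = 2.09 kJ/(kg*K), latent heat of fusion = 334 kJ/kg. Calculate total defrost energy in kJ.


Sensible heat = cp * dT = 2.09 * 9 = 18.81 kJ/kg
Total per kg = 18.81 + 334 = 352.81 kJ/kg
Q = m * total = 19.1 * 352.81
Q = 6738.7 kJ

6738.7


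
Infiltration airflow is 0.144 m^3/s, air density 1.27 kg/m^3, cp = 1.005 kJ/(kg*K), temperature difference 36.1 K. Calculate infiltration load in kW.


Q = V_dot * rho * cp * dT
Q = 0.144 * 1.27 * 1.005 * 36.1
Q = 6.635 kW

6.635


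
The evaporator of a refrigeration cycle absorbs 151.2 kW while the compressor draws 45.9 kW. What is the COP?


COP = Q_evap / W
COP = 151.2 / 45.9
COP = 3.294

3.294


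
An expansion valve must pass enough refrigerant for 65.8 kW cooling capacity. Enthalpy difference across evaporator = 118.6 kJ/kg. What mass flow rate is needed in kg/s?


m_dot = Q / dh
m_dot = 65.8 / 118.6
m_dot = 0.5548 kg/s

0.5548


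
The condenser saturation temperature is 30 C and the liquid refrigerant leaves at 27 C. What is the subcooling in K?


Subcooling = T_cond - T_liquid
Subcooling = 30 - 27
Subcooling = 3 K

3


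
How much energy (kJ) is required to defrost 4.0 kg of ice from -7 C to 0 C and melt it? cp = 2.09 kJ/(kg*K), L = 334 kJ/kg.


Sensible heat = cp * dT = 2.09 * 7 = 14.63 kJ/kg
Total per kg = 14.63 + 334 = 348.63 kJ/kg
Q = m * total = 4.0 * 348.63
Q = 1394.5 kJ

1394.5


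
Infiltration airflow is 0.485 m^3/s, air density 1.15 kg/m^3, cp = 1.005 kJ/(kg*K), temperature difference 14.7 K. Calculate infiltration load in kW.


Q = V_dot * rho * cp * dT
Q = 0.485 * 1.15 * 1.005 * 14.7
Q = 8.24 kW

8.24


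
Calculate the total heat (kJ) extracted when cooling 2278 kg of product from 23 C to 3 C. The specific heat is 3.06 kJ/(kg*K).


dT = 23 - (3) = 20 K
Q = m * cp * dT = 2278 * 3.06 * 20
Q = 139414 kJ

139414


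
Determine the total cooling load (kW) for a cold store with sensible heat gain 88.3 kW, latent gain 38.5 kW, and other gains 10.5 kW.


Q_total = Q_s + Q_l + Q_misc
Q_total = 88.3 + 38.5 + 10.5
Q_total = 137.3 kW

137.3


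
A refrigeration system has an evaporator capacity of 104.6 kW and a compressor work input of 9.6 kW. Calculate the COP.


COP = Q_evap / W
COP = 104.6 / 9.6
COP = 10.896

10.896


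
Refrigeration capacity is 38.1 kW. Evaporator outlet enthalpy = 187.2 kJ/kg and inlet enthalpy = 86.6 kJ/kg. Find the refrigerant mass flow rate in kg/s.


dh = 187.2 - 86.6 = 100.6 kJ/kg
m_dot = Q / dh = 38.1 / 100.6 = 0.3787 kg/s

0.3787


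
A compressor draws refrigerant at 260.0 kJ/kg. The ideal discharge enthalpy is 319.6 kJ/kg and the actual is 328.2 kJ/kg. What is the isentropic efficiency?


dh_ideal = 319.6 - 260.0 = 59.6 kJ/kg
dh_actual = 328.2 - 260.0 = 68.2 kJ/kg
eta_s = dh_ideal / dh_actual = 59.6 / 68.2
eta_s = 0.8739

0.8739


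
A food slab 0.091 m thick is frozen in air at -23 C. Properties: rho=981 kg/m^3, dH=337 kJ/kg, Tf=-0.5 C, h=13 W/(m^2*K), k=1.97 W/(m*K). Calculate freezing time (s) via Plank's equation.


dT = -0.5 - (-23) = 22.5 K
term1 = a/(2h) = 0.091/(2*13) = 0.0035
term2 = a^2/(8k) = 0.091^2/(8*1.97) = 0.0005254441624
t = rho*dH*1000/dT * (term1 + term2)
t = 981*337*1000/22.5 * (0.0035 + 0.0005254441624)
t = 59147 s

59147


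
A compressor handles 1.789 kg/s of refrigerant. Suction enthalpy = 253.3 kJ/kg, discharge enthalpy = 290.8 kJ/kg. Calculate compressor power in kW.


dh = 290.8 - 253.3 = 37.5 kJ/kg
W = m_dot * dh = 1.789 * 37.5 = 67.09 kW

67.09


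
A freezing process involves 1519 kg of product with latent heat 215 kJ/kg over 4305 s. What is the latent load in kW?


Q_lat = m * h_fg / t
Q_lat = 1519 * 215 / 4305
Q_lat = 75.86 kW

75.86


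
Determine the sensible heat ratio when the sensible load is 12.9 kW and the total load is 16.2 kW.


SHR = Q_sensible / Q_total
SHR = 12.9 / 16.2
SHR = 0.796

0.796


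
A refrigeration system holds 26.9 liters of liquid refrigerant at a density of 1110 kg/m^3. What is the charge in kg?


Charge = V * rho / 1000
Charge = 26.9 * 1110 / 1000
Charge = 29.86 kg

29.86


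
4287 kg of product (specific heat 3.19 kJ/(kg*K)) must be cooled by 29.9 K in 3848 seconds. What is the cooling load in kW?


Q = m * cp * dT / t
Q = 4287 * 3.19 * 29.9 / 3848
Q = 106.263 kW

106.263


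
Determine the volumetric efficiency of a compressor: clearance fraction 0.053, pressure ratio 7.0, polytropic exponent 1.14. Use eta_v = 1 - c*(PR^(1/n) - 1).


PR^(1/n) = 7.0^(1/1.14) = 5.5120617
eta_v = 1 - 0.053 * (5.5120617 - 1)
eta_v = 0.7609

0.7609


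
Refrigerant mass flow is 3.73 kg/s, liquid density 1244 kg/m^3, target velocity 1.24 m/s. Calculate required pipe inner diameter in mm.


A = m_dot / (rho * v) = 3.73 / (1244 * 1.24) = 0.002418058293 m^2
d = sqrt(4*A/pi) * 1000
d = 55.5 mm

55.5


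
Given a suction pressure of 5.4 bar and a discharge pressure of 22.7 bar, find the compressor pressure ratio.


PR = P_high / P_low
PR = 22.7 / 5.4
PR = 4.204

4.204


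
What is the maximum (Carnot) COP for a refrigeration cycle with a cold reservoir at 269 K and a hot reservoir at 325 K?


dT = 325 - 269 = 56 K
COP_carnot = T_cold / dT = 269 / 56
COP_carnot = 4.804

4.804


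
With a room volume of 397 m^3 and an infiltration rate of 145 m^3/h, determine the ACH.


ACH = flow / volume
ACH = 145 / 397
ACH = 0.365

0.365


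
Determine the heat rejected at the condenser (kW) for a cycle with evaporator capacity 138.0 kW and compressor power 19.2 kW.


Q_cond = Q_evap + W
Q_cond = 138.0 + 19.2
Q_cond = 157.2 kW

157.2


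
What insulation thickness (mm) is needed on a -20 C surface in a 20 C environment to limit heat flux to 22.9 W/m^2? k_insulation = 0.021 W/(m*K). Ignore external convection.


dT = 20 - (-20) = 40 K
thickness = k * dT / q_max * 1000
thickness = 0.021 * 40 / 22.9 * 1000
thickness = 36.7 mm

36.7


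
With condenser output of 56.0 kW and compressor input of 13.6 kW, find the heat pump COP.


COP_hp = Q_cond / W
COP_hp = 56.0 / 13.6
COP_hp = 4.118

4.118


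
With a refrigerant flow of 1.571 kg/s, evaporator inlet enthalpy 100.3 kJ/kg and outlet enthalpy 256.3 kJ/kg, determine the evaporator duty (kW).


dh = 256.3 - 100.3 = 156.0 kJ/kg
Q_evap = m_dot * dh = 1.571 * 156.0
Q_evap = 245.08 kW

245.08


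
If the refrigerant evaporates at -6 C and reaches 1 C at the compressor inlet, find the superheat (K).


Superheat = T_suction - T_evap
Superheat = 1 - (-6)
Superheat = 7 K

7


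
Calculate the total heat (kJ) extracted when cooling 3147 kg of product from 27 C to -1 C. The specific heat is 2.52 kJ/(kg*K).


dT = 27 - (-1) = 28 K
Q = m * cp * dT = 3147 * 2.52 * 28
Q = 222052 kJ

222052


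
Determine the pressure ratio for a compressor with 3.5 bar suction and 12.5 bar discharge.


PR = P_high / P_low
PR = 12.5 / 3.5
PR = 3.571

3.571


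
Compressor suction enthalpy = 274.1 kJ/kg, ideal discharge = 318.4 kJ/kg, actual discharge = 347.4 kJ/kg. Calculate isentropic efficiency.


dh_ideal = 318.4 - 274.1 = 44.3 kJ/kg
dh_actual = 347.4 - 274.1 = 73.3 kJ/kg
eta_s = dh_ideal / dh_actual = 44.3 / 73.3
eta_s = 0.6044

0.6044


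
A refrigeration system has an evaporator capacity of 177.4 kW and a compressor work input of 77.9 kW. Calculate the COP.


COP = Q_evap / W
COP = 177.4 / 77.9
COP = 2.277

2.277


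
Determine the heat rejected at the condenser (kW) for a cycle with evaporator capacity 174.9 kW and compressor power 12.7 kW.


Q_cond = Q_evap + W
Q_cond = 174.9 + 12.7
Q_cond = 187.6 kW

187.6


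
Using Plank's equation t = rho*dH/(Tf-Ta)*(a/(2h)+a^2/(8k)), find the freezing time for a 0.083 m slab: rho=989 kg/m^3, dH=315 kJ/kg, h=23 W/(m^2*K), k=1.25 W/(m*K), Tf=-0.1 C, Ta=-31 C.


dT = -0.1 - (-31) = 30.9 K
term1 = a/(2h) = 0.083/(2*23) = 0.001804347826
term2 = a^2/(8k) = 0.083^2/(8*1.25) = 0.0006889
t = rho*dH*1000/dT * (term1 + term2)
t = 989*315*1000/30.9 * (0.001804347826 + 0.0006889)
t = 25137 s

25137


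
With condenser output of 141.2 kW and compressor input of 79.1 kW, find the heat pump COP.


COP_hp = Q_cond / W
COP_hp = 141.2 / 79.1
COP_hp = 1.785

1.785


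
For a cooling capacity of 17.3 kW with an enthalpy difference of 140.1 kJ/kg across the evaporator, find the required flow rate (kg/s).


m_dot = Q / dh
m_dot = 17.3 / 140.1
m_dot = 0.1235 kg/s

0.1235


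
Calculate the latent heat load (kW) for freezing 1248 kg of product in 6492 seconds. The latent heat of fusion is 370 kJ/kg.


Q_lat = m * h_fg / t
Q_lat = 1248 * 370 / 6492
Q_lat = 71.13 kW

71.13


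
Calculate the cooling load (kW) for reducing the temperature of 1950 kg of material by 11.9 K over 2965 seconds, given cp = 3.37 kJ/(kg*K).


Q = m * cp * dT / t
Q = 1950 * 3.37 * 11.9 / 2965
Q = 26.375 kW

26.375


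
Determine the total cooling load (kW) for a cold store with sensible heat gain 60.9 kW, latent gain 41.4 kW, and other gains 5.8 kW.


Q_total = Q_s + Q_l + Q_misc
Q_total = 60.9 + 41.4 + 5.8
Q_total = 108.1 kW

108.1


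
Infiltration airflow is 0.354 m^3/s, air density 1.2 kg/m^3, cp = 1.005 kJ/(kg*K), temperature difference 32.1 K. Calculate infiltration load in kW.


Q = V_dot * rho * cp * dT
Q = 0.354 * 1.2 * 1.005 * 32.1
Q = 13.704 kW

13.704


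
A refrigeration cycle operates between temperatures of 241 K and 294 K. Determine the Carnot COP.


dT = 294 - 241 = 53 K
COP_carnot = T_cold / dT = 241 / 53
COP_carnot = 4.547

4.547


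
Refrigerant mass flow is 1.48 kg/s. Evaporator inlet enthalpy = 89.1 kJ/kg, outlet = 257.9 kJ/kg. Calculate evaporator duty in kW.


dh = 257.9 - 89.1 = 168.8 kJ/kg
Q_evap = m_dot * dh = 1.48 * 168.8
Q_evap = 249.82 kW

249.82


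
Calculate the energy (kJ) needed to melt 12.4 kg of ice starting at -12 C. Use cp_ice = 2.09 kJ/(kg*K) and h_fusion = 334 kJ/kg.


Sensible heat = cp * dT = 2.09 * 12 = 25.08 kJ/kg
Total per kg = 25.08 + 334 = 359.08 kJ/kg
Q = m * total = 12.4 * 359.08
Q = 4452.6 kJ

4452.6


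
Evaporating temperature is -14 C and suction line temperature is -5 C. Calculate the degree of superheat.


Superheat = T_suction - T_evap
Superheat = -5 - (-14)
Superheat = 9 K

9


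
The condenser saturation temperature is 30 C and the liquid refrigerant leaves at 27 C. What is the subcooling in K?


Subcooling = T_cond - T_liquid
Subcooling = 30 - 27
Subcooling = 3 K

3


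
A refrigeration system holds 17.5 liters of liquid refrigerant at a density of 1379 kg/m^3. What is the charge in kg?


Charge = V * rho / 1000
Charge = 17.5 * 1379 / 1000
Charge = 24.13 kg

24.13


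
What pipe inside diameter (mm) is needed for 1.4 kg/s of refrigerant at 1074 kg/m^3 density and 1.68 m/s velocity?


A = m_dot / (rho * v) = 1.4 / (1074 * 1.68) = 0.0007759155804 m^2
d = sqrt(4*A/pi) * 1000
d = 31.4 mm

31.4


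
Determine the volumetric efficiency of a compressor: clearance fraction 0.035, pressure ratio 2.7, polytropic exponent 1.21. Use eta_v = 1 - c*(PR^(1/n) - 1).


PR^(1/n) = 2.7^(1/1.21) = 2.27247429
eta_v = 1 - 0.035 * (2.27247429 - 1)
eta_v = 0.9555

0.9555


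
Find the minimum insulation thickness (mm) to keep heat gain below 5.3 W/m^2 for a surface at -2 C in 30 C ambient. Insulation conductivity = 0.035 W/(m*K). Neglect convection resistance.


dT = 30 - (-2) = 32 K
thickness = k * dT / q_max * 1000
thickness = 0.035 * 32 / 5.3 * 1000
thickness = 211.3 mm

211.3


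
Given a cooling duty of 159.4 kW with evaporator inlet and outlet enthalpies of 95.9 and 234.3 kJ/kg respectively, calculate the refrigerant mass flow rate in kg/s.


dh = 234.3 - 95.9 = 138.4 kJ/kg
m_dot = Q / dh = 159.4 / 138.4 = 1.1517 kg/s

1.1517


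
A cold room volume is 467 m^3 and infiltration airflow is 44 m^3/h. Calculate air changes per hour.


ACH = flow / volume
ACH = 44 / 467
ACH = 0.094

0.094


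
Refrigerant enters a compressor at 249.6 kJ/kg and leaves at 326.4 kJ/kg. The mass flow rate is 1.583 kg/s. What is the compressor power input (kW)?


dh = 326.4 - 249.6 = 76.8 kJ/kg
W = m_dot * dh = 1.583 * 76.8 = 121.57 kW

121.57


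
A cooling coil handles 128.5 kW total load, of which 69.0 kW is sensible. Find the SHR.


SHR = Q_sensible / Q_total
SHR = 69.0 / 128.5
SHR = 0.537

0.537


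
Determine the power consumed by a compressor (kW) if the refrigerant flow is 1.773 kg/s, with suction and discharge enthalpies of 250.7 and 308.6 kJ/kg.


dh = 308.6 - 250.7 = 57.9 kJ/kg
W = m_dot * dh = 1.773 * 57.9 = 102.66 kW

102.66


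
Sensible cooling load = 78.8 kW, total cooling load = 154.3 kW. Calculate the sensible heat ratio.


SHR = Q_sensible / Q_total
SHR = 78.8 / 154.3
SHR = 0.511

0.511


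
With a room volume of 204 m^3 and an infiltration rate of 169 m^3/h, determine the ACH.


ACH = flow / volume
ACH = 169 / 204
ACH = 0.828

0.828


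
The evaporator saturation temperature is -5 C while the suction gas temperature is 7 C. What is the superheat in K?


Superheat = T_suction - T_evap
Superheat = 7 - (-5)
Superheat = 12 K

12


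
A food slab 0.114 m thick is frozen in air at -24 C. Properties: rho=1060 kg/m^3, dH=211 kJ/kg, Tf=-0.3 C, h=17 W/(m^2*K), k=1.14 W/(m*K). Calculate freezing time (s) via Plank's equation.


dT = -0.3 - (-24) = 23.7 K
term1 = a/(2h) = 0.114/(2*17) = 0.003352941176
term2 = a^2/(8k) = 0.114^2/(8*1.14) = 0.001425
t = rho*dH*1000/dT * (term1 + term2)
t = 1060*211*1000/23.7 * (0.003352941176 + 0.001425)
t = 45090 s

45090


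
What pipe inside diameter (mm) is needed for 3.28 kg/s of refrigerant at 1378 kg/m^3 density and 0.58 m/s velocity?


A = m_dot / (rho * v) = 3.28 / (1378 * 0.58) = 0.004103898704 m^2
d = sqrt(4*A/pi) * 1000
d = 72.3 mm

72.3


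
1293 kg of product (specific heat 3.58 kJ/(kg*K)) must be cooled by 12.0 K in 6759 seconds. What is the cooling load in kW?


Q = m * cp * dT / t
Q = 1293 * 3.58 * 12.0 / 6759
Q = 8.218 kW

8.218


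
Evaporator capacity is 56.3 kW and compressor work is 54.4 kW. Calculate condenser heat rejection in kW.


Q_cond = Q_evap + W
Q_cond = 56.3 + 54.4
Q_cond = 110.7 kW

110.7


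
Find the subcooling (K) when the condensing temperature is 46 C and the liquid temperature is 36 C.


Subcooling = T_cond - T_liquid
Subcooling = 46 - 36
Subcooling = 10 K

10


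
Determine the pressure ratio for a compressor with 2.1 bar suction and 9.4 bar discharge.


PR = P_high / P_low
PR = 9.4 / 2.1
PR = 4.476

4.476


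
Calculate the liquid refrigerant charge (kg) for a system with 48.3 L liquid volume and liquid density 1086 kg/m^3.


Charge = V * rho / 1000
Charge = 48.3 * 1086 / 1000
Charge = 52.45 kg

52.45


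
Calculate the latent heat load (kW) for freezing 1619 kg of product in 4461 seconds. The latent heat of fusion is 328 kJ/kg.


Q_lat = m * h_fg / t
Q_lat = 1619 * 328 / 4461
Q_lat = 119.04 kW

119.04


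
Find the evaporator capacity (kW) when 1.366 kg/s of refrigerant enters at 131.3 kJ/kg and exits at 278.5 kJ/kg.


dh = 278.5 - 131.3 = 147.2 kJ/kg
Q_evap = m_dot * dh = 1.366 * 147.2
Q_evap = 201.08 kW

201.08


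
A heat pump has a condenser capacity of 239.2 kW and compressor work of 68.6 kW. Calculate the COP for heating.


COP_hp = Q_cond / W
COP_hp = 239.2 / 68.6
COP_hp = 3.487

3.487


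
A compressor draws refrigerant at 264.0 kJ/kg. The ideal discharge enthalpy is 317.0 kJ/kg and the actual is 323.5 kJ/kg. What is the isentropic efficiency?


dh_ideal = 317.0 - 264.0 = 53.0 kJ/kg
dh_actual = 323.5 - 264.0 = 59.5 kJ/kg
eta_s = dh_ideal / dh_actual = 53.0 / 59.5
eta_s = 0.8908

0.8908


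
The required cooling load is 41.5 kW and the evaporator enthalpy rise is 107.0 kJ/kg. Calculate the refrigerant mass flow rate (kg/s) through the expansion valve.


m_dot = Q / dh
m_dot = 41.5 / 107.0
m_dot = 0.3879 kg/s

0.3879


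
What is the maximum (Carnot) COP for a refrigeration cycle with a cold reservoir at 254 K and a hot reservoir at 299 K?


dT = 299 - 254 = 45 K
COP_carnot = T_cold / dT = 254 / 45
COP_carnot = 5.644

5.644


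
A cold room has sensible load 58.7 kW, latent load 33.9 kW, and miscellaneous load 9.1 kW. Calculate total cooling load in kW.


Q_total = Q_s + Q_l + Q_misc
Q_total = 58.7 + 33.9 + 9.1
Q_total = 101.7 kW

101.7


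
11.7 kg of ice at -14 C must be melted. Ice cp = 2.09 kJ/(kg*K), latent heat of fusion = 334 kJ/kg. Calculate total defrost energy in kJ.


Sensible heat = cp * dT = 2.09 * 14 = 29.26 kJ/kg
Total per kg = 29.26 + 334 = 363.26 kJ/kg
Q = m * total = 11.7 * 363.26
Q = 4250.1 kJ

4250.1


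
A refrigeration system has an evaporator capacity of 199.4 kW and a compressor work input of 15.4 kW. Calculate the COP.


COP = Q_evap / W
COP = 199.4 / 15.4
COP = 12.948

12.948


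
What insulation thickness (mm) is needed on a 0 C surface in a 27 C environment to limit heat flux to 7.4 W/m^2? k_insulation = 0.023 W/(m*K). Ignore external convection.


dT = 27 - (0) = 27 K
thickness = k * dT / q_max * 1000
thickness = 0.023 * 27 / 7.4 * 1000
thickness = 83.9 mm

83.9


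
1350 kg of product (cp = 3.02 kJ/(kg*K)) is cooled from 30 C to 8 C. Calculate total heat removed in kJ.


dT = 30 - (8) = 22 K
Q = m * cp * dT = 1350 * 3.02 * 22
Q = 89694 kJ

89694


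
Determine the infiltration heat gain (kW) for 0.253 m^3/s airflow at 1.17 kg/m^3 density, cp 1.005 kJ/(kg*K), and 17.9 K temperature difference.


Q = V_dot * rho * cp * dT
Q = 0.253 * 1.17 * 1.005 * 17.9
Q = 5.325 kW

5.325


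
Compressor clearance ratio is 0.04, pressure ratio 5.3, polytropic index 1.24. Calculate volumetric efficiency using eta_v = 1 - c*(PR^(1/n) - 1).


PR^(1/n) = 5.3^(1/1.24) = 3.83789813
eta_v = 1 - 0.04 * (3.83789813 - 1)
eta_v = 0.8865

0.8865


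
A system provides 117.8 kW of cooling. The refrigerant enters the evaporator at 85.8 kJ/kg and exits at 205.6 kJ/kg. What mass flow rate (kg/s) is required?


dh = 205.6 - 85.8 = 119.8 kJ/kg
m_dot = Q / dh = 117.8 / 119.8 = 0.9833 kg/s

0.9833


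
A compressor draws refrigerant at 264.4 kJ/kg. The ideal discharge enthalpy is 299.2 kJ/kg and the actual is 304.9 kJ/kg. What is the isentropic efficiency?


dh_ideal = 299.2 - 264.4 = 34.8 kJ/kg
dh_actual = 304.9 - 264.4 = 40.5 kJ/kg
eta_s = dh_ideal / dh_actual = 34.8 / 40.5
eta_s = 0.8593

0.8593


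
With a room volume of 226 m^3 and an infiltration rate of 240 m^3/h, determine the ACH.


ACH = flow / volume
ACH = 240 / 226
ACH = 1.062

1.062


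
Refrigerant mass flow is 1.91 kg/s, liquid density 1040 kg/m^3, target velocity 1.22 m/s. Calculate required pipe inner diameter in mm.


A = m_dot / (rho * v) = 1.91 / (1040 * 1.22) = 0.001505359395 m^2
d = sqrt(4*A/pi) * 1000
d = 43.8 mm

43.8


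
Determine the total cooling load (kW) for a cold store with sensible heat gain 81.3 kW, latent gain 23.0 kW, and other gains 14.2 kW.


Q_total = Q_s + Q_l + Q_misc
Q_total = 81.3 + 23.0 + 14.2
Q_total = 118.5 kW

118.5


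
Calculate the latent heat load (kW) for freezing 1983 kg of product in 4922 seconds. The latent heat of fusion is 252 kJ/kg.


Q_lat = m * h_fg / t
Q_lat = 1983 * 252 / 4922
Q_lat = 101.53 kW

101.53


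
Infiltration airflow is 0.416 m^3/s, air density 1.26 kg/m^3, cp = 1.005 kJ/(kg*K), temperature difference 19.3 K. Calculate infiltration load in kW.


Q = V_dot * rho * cp * dT
Q = 0.416 * 1.26 * 1.005 * 19.3
Q = 10.167 kW

10.167


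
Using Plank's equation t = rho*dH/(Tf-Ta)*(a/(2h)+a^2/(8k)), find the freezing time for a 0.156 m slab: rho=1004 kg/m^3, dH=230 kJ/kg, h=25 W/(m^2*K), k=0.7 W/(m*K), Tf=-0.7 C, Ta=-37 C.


dT = -0.7 - (-37) = 36.3 K
term1 = a/(2h) = 0.156/(2*25) = 0.00312
term2 = a^2/(8k) = 0.156^2/(8*0.7) = 0.004345714286
t = rho*dH*1000/dT * (term1 + term2)
t = 1004*230*1000/36.3 * (0.00312 + 0.004345714286)
t = 47493 s

47493


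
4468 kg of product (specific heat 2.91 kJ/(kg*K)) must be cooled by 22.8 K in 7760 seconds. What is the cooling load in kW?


Q = m * cp * dT / t
Q = 4468 * 2.91 * 22.8 / 7760
Q = 38.201 kW

38.201
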